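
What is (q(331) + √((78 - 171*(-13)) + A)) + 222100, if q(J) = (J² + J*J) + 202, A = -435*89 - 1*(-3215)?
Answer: 441424 + I*√33199 ≈ 4.4142e+5 + 182.21*I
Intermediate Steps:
A = -35500 (A = -38715 + 3215 = -35500)
q(J) = 202 + 2*J² (q(J) = (J² + J²) + 202 = 2*J² + 202 = 202 + 2*J²)
(q(331) + √((78 - 171*(-13)) + A)) + 222100 = ((202 + 2*331²) + √((78 - 171*(-13)) - 35500)) + 222100 = ((202 + 2*109561) + √((78 + 2223) - 35500)) + 222100 = ((202 + 219122) + √(2301 - 35500)) + 222100 = (219324 + √(-33199)) + 222100 = (219324 + I*√33199) + 222100 = 441424 + I*√33199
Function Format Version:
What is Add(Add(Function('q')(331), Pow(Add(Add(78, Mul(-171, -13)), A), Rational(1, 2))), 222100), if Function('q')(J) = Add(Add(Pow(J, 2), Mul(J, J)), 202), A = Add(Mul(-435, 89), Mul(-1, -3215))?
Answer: Add(441424, Mul(I, Pow(33199, Rational(1, 2)))) ≈ Add(4.4142e+5, Mul(182.21, I))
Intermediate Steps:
A = -35500 (A = Add(-38715, 3215) = -35500)
Function('q')(J) = Add(202, Mul(2, Pow(J, 2))) (Function('q')(J) = Add(Add(Pow(J, 2), Pow(J, 2)), 202) = Add(Mul(2, Pow(J, 2)), 202) = Add(202, Mul(2, Pow(J, 2))))
Add(Add(Function('q')(331), Pow(Add(Add(78, Mul(-171, -13)), A), Rational(1, 2))), 222100) = Add(Add(Add(202, Mul(2, Pow(331, 2))), Pow(Add(Add(78, Mul(-171, -13)), -35500), Rational(1, 2))), 222100) = Add(Add(Add(202, Mul(2, 109561)), Pow(Add(Add(78, 2223), -35500), Rational(1, 2))), 222100) = Add(Add(Add(202, 219122), Pow(Add(2301, -35500), Rational(1, 2))), 222100) = Add(Add(219324, Pow(-33199, Rational(1, 2))), 222100) = Add(Add(219324, Mul(I, Pow(33199, Rational(1, 2)))), 222100) = Add(441424, Mul(I, Pow(33199, Rational(1, 2))))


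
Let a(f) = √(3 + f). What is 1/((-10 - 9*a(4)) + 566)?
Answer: 556/308569 + 9*√7/308569 ≈ 0.0018790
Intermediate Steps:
1/((-10 - 9*a(4)) + 566) = 1/((-10 - 9*√(3 + 4)) + 566) = 1/((-10 - 9*√7) + 566) = 1/(556 - 9*√7)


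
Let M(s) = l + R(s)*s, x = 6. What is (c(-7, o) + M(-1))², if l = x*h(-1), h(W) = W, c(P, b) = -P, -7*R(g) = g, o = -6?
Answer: 36/49 ≈ 0.73469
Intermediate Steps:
R(g) = -g/7
l = -6 (l = 6*(-1) = -6)
M(s) = -6 - s²/7 (M(s) = -6 + (-s/7)*s = -6 - s²/7)
(c(-7, o) + M(-1))² = (-1*(-7) + (-6 - ⅐*(-1)²))² = (7 + (-6 - ⅐*1))² = (7 + (-6 - ⅐))² = (7 - 43/7)² = (6/7)² = 36/49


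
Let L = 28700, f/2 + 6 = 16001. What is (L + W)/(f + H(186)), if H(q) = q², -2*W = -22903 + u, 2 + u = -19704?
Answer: 7693/10244 ≈ 0.75098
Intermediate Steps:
f = 31990 (f = -12 + 2*16001 = -12 + 32002 = 31990)
u = -19706 (u = -2 - 19704 = -19706)
W = 42609/2 (W = -(-22903 - 19706)/2 = -½*(-42609) = 42609/2 ≈ 21305.)
(L + W)/(f + H(186)) = (28700 + 42609/2)/(31990 + 186²) = 100009/(2*(31990 + 34596)) = (100009/2)/66586 = (100009/2)*(1/66586) = 7693/10244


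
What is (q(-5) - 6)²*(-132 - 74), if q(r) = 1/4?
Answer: -54487/8 ≈ -6810.9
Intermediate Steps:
q(r) = ¼
(q(-5) - 6)²*(-132 - 74) = (¼ - 6)²*(-132 - 74) = (-23/4)²*(-206) = (529/16)*(-206) = -54487/8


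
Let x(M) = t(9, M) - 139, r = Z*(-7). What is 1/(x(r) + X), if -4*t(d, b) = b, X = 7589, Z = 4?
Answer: 1/7457 ≈ 0.00013410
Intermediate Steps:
t(d, b) = -b/4
r = -28 (r = 4*(-7) = -28)
x(M) = -139 - M/4 (x(M) = -M/4 - 139 = -139 - M/4)
1/(x(r) + X) = 1/((-139 - ¼*(-28)) + 7589) = 1/((-139 + 7) + 7589) = 1/(-132 + 7589) = 1/7457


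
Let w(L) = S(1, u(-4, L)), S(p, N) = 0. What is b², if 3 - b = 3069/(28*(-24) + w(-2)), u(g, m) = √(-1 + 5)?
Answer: 2873025/50176 ≈ 57.259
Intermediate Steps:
u(g, m) = 2 (u(g, m) = √4 = 2)
w(L) = 0
b = 1695/224 (b = 3 - 3069/(28*(-24) + 0) = 3 - 3069/(-672 + 0) = 3 - 3069/(-672) = 3 - 3069*(-1)/672 = 3 - 1*(-1023/224) = 3 + 1023/224 = 1695/224 ≈ 7.5670)
b² = (1695/224)² = 2873025/50176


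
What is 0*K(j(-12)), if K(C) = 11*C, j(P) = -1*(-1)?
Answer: 0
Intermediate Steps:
j(P) = 1
0*K(j(-12)) = 0*(11*1) = 0*11 = 0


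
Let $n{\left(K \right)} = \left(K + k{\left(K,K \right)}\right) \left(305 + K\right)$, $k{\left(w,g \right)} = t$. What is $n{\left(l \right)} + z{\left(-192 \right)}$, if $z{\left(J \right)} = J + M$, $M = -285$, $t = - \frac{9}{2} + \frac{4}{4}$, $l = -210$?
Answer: $- \frac{41519}{2} \approx -20760.0$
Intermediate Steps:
$t = - \frac{7}{2}$ ($t = \left(-9\right) \frac{1}{2} + 4 \cdot \frac{1}{4} = - \frac{9}{2} + 1 = - \frac{7}{2} \approx -3.5$)
$k{\left(w,g \right)} = - \frac{7}{2}$
$z{\left(J \right)} = -285 + J$ ($z{\left(J \right)} = J - 285 = -285 + J$)
$n{\left(K \right)} = \left(305 + K\right) \left(- \frac{7}{2} + K\right)$ ($n{\left(K \right)} = \left(K - \frac{7}{2}\right) \left(305 + K\right) = \left(- \frac{7}{2} + K\right) \left(305 + K\right) = \left(305 + K\right) \left(- \frac{7}{2} + K\right)$)
$n{\left(l \right)} + z{\left(-192 \right)} = \left(- \frac{2135}{2} + \left(-210\right)^{2} + \frac{603}{2} \left(-210\right)\right) - 477 = \left(- \frac{2135}{2} + 44100 - 63315\right) - 477 = - \frac{40565}{2} - 477 = - \frac{41519}{2}$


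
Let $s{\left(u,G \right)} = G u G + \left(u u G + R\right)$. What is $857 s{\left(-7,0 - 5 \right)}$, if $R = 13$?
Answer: $-348799$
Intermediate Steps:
$s{\left(u,G \right)} = 13 + G u^{2} + u G^{2}$ ($s{\left(u,G \right)} = G u G + \left(u u G + 13\right) = u G^{2} + \left(u^{2} G + 13\right) = u G^{2} + \left(G u^{2} + 13\right) = u G^{2} + \left(13 + G u^{2}\right) = 13 + G u^{2} + u G^{2}$)
$857 s{\left(-7,0 - 5 \right)} = 857 \left(13 + \left(0 - 5\right) \left(-7\right)^{2} - 7 \left(0 - 5\right)^{2}\right) = 857 \left(13 - 245 - 7 \left(-5\right)^{2}\right) = 857 \left(13 - 245 - 175\right) = 857 \left(-407\right) = -348799$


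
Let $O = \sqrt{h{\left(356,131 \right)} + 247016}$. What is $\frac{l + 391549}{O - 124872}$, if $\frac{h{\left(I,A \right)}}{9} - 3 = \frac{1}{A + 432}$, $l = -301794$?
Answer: $- \frac{3155020010340}{4389364569487} - \frac{89755 \sqrt{78304977734}}{8778729138974} \approx -0.72165$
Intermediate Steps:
$h{\left(I,A \right)} = 27 + \frac{9}{432 + A}$ ($h{\left(I,A \right)} = 27 + \frac{9}{A + 432} = 27 + \frac{9}{432 + A}$)
$O = \frac{\sqrt{78304977734}}{563}$ ($O = \sqrt{\frac{9 \left(1297 + 3 \cdot 131\right)}{432 + 131} + 247016} = \sqrt{\frac{9 \left(1297 + 393\right)}{563} + 247016} = \sqrt{9 \cdot \frac{1}{563} \cdot 1690 + 247016} = \sqrt{\frac{15210}{563} + 247016} = \sqrt{\frac{139085218}{563}} = \frac{\sqrt{78304977734}}{563} \approx 497.03$)
$\frac{l + 391549}{O - 124872} = \frac{-301794 + 391549}{\frac{\sqrt{78304977734}}{563} - 124872} = \frac{89755}{-124872 + \frac{\sqrt{78304977734}}{563}}$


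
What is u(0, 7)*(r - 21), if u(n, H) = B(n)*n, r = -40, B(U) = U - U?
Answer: 0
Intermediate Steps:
B(U) = 0
u(n, H) = 0 (u(n, H) = 0*n = 0)
u(0, 7)*(r - 21) = 0*(-40 - 21) = 0*(-61) = 0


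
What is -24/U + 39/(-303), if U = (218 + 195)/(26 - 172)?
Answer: 348535/41713 ≈ 8.3555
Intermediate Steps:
U = -413/146 (U = 413/(-146) = 413*(-1/146) = -413/146 ≈ -2.8288)
-24/U + 39/(-303) = -24/(-413/146) + 39/(-303) = -24*(-146/413) + 39*(-1/303) = 3504/413 - 13/101 = 348535/41713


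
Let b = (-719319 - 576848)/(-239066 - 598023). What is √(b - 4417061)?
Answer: I*√3095113037939548318/837089 ≈ 2101.7*I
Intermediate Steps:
b = 1296167/837089 (b = -1296167/(-837089) = -1296167*(-1/837089) = 1296167/837089 ≈ 1.5484)
√(b - 4417061) = √(1296167/837089 - 4417061) = √(-3697471879262/837089) = I*√3095113037939548318/837089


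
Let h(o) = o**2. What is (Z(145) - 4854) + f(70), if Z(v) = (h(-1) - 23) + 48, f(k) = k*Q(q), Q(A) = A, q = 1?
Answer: -4758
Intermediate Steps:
f(k) = k (f(k) = k*1 = k)
Z(v) = 26 (Z(v) = ((-1)**2 - 23) + 48 = (1 - 23) + 48 = -22 + 48 = 26)
(Z(145) - 4854) + f(70) = (26 - 4854) + 70 = -4828 + 70 = -4758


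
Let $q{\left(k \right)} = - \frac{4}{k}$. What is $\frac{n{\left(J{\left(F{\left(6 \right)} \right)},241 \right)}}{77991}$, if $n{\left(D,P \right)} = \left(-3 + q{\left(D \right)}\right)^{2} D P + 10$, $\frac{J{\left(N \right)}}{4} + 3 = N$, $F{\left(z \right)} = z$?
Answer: $\frac{96430}{233973} \approx 0.41214$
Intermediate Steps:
$J{\left(N \right)} = -12 + 4 N$
$n{\left(D,P \right)} = 10 + D P \left(-3 - \frac{4}{D}\right)^{2}$ ($n{\left(D,P \right)} = \left(-3 - \frac{4}{D}\right)^{2} D P + 10 = D \left(-3 - \frac{4}{D}\right)^{2} P + 10 = D P \left(-3 - \frac{4}{D}\right)^{2} + 10 = 10 + D P \left(-3 - \frac{4}{D}\right)^{2}$)
$\frac{n{\left(J{\left(F{\left(6 \right)} \right)},241 \right)}}{77991} = \frac{10 + \frac{241 \left(4 + 3 \left(-12 + 4 \cdot 6\right)\right)^{2}}{-12 + 4 \cdot 6}}{77991} = \left(10 + \frac{241 \left(4 + 3 \left(-12 + 24\right)\right)^{2}}{-12 + 24}\right) \frac{1}{77991} = \left(10 + \frac{241 \left(4 + 3 \cdot 12\right)^{2}}{12}\right) \frac{1}{77991} = \left(10 + 241 \cdot \frac{1}{12} \left(4 + 36\right)^{2}\right) \frac{1}{77991} = \left(10 + 241 \cdot \frac{1}{12} \cdot 40^{2}\right) \frac{1}{77991} = \left(10 + 241 \cdot \frac{1}{12} \cdot 1600\right) \frac{1}{77991} = \left(10 + \frac{96400}{3}\right) \frac{1}{77991} = \frac{96430}{3} \cdot \frac{1}{77991} = \frac{96430}{233973}$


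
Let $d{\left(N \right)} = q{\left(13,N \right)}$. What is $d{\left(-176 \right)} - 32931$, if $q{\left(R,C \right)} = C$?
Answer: $-33107$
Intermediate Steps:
$d{\left(N \right)} = N$
$d{\left(-176 \right)} - 32931 = -176 - 32931 = -33107$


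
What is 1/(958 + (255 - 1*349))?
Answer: 1/864 ≈ 0.0011574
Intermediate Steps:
1/(958 + (255 - 1*349)) = 1/(958 + (255 - 349)) = 1/(958 - 94) = 1/864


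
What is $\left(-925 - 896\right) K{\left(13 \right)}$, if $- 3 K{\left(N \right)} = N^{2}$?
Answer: $102583$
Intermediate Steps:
$K{\left(N \right)} = - \frac{N^{2}}{3}$
$\left(-925 - 896\right) K{\left(13 \right)} = \left(-925 - 896\right) \left(- \frac{13^{2}}{3}\right) = - 1821 \left(\left(- \frac{1}{3}\right) 169\right) = \left(-1821\right) \left(- \frac{169}{3}\right) = 102583$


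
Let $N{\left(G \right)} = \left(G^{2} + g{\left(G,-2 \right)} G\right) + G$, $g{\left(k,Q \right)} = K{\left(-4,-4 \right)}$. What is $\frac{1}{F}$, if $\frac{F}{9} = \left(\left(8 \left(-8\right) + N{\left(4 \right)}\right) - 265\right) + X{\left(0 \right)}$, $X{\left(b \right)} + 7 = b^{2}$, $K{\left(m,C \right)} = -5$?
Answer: $- \frac{1}{3024} \approx -0.00033069$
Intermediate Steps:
$X{\left(b \right)} = -7 + b^{2}$
$g{\left(k,Q \right)} = -5$
$N{\left(G \right)} = G^{2} - 4 G$ ($N{\left(G \right)} = \left(G^{2} - 5 G\right) + G = G^{2} - 4 G$)
$F = -3024$ ($F = 9 \left(\left(\left(8 \left(-8\right) + 4 \left(-4 + 4\right)\right) - 265\right) - \left(7 - 0^{2}\right)\right) = 9 \left(\left(\left(-64 + 4 \cdot 0\right) - 265\right) + \left(-7 + 0\right)\right) = 9 \left(\left(\left(-64 + 0\right) - 265\right) - 7\right) = 9 \left(\left(-64 - 265\right) - 7\right) = 9 \left(-329 - 7\right) = 9 \left(-336\right) = -3024$)
$\frac{1}{F} = \frac{1}{-3024} = - \frac{1}{3024}$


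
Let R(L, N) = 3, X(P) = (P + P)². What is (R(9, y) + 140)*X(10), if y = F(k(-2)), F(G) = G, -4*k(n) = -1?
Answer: 57200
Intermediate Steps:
X(P) = 4*P² (X(P) = (2*P)² = 4*P²)
k(n) = ¼ (k(n) = -¼*(-1) = ¼)
y = ¼ ≈ 0.25000
(R(9, y) + 140)*X(10) = (3 + 140)*(4*10²) = 143*(4*100) = 143*400 = 57200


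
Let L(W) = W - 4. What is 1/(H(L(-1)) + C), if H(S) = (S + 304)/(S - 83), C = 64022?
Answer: 88/5633637 ≈ 1.5620e-5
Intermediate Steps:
L(W) = -4 + W
H(S) = (304 + S)/(-83 + S)
1/(H(L(-1)) + C) = 1/((304 + (-4 - 1))/(-83 + (-4 - 1)) + 64022) = 1/((304 - 5)/(-83 - 5) + 64022) = 1/(299/(-88) + 64022) = 1/(-1/88*299 + 64022) = 1/(-299/88 + 64022) = 1/(5633637/88) = 88/5633637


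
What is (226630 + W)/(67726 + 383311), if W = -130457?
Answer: 96173/451037 ≈ 0.21323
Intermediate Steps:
(226630 + W)/(67726 + 383311) = (226630 - 130457)/(67726 + 383311) = 96173/451037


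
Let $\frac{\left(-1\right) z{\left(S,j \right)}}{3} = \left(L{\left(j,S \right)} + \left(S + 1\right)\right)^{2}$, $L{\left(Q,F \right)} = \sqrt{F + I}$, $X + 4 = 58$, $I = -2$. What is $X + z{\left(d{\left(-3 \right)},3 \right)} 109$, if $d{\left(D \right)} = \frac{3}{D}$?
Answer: $0$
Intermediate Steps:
$X = 54$ ($X = -4 + 58 = 54$)
$L{\left(Q,F \right)} = \sqrt{-2 + F}$ ($L{\left(Q,F \right)} = \sqrt{F - 2} = \sqrt{-2 + F}$)
$z{\left(S,j \right)} = - 3 \left(1 + S + \sqrt{-2 + S}\right)^{2}$ ($z{\left(S,j \right)} = - 3 \left(\sqrt{-2 + S} + \left(S + 1\right)\right)^{2} = - 3 \left(\sqrt{-2 + S} + \left(1 + S\right)\right)^{2} = - 3 \left(1 + S + \sqrt{-2 + S}\right)^{2}$)
$X + z{\left(d{\left(-3 \right)},3 \right)} 109 = 54 + - 3 \left(1 + \frac{3}{-3} + \sqrt{-2 + \frac{3}{-3}}\right)^{2} \cdot 109 = 54 + - 3 \left(1 + 3 \left(- \frac{1}{3}\right) + \sqrt{-2 + 3 \left(- \frac{1}{3}\right)}\right)^{2} \cdot 109 = 54 + - 3 \left(1 - 1 + \sqrt{-2 - 1}\right)^{2} \cdot 109 = 54 + - 3 \left(1 - 1 + \sqrt{-3}\right)^{2} \cdot 109 = 54 + - 3 \left(1 - 1 + i \sqrt{3}\right)^{2} \cdot 109 = 54 + - 3 \left(i \sqrt{3}\right)^{2} \cdot 109 = 54 + \left(-3\right) \left(-3\right) 109 = 54 + 9 \cdot 109 = 54 + 981 = 1035$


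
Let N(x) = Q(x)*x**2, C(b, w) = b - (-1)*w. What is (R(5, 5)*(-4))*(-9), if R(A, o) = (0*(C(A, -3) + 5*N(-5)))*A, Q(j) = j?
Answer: 0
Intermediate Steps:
C(b, w) = b + w
N(x) = x**3 (N(x) = x*x**2 = x**3)
R(A, o) = 0 (R(A, o) = (0*((A - 3) + 5*(-5)**3))*A = (0*((-3 + A) + 5*(-125)))*A = (0*((-3 + A) - 625))*A = (0*(-628 + A))*A = 0*A = 0)
(R(5, 5)*(-4))*(-9) = (0*(-4))*(-9) = 0*(-9) = 0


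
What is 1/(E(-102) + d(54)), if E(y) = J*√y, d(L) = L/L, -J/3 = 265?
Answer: I/(I + 795*√102) ≈ 1.5512e-8 + 0.00012455*I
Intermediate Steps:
J = -795 (J = -3*265 = -795)
d(L) = 1
E(y) = -795*√y
1/(E(-102) + d(54)) = 1/(-795*I*√102 + 1) = 1/(1 - 795*I*√102)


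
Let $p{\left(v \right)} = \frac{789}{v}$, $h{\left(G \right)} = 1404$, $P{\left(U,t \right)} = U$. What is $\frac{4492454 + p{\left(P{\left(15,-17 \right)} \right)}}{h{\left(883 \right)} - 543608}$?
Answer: $- \frac{22462533}{2711020} \approx -8.2856$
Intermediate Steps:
$\frac{4492454 + p{\left(P{\left(15,-17 \right)} \right)}}{h{\left(883 \right)} - 543608} = \frac{4492454 + \frac{789}{15}}{1404 - 543608} = \frac{4492454 + 789 \cdot \frac{1}{15}}{-542204} = \left(4492454 + \frac{263}{5}\right) \left(- \frac{1}{542204}\right) = \frac{22462533}{5} \left(- \frac{1}{542204}\right) = - \frac{22462533}{2711020}$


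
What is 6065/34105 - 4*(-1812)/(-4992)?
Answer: -903819/709384 ≈ -1.2741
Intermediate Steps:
6065/34105 - 4*(-1812)/(-4992) = 6065*(1/34105) + 7248*(-1/4992) = 1213/6821 - 151/104 = -903819/709384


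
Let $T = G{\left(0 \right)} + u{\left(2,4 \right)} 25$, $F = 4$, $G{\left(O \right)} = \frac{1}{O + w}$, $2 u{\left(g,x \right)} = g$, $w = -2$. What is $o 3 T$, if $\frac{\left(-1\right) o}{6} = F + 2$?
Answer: $-2646$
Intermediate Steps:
$u{\left(g,x \right)} = \frac{g}{2}$
$G{\left(O \right)} = \frac{1}{-2 + O}$ ($G{\left(O \right)} = \frac{1}{O - 2} = \frac{1}{-2 + O}$)
$T = \frac{49}{2}$ ($T = \frac{1}{-2 + 0} + \frac{1}{2} \cdot 2 \cdot 25 = \frac{1}{-2} + 1 \cdot 25 = - \frac{1}{2} + 25 = \frac{49}{2} \approx 24.5$)
$o = -36$ ($o = - 6 \left(4 + 2\right) = \left(-6\right) 6 = -36$)
$o 3 T = - 36 \cdot 3 \cdot \frac{49}{2} = \left(-36\right) \frac{147}{2} = -2646$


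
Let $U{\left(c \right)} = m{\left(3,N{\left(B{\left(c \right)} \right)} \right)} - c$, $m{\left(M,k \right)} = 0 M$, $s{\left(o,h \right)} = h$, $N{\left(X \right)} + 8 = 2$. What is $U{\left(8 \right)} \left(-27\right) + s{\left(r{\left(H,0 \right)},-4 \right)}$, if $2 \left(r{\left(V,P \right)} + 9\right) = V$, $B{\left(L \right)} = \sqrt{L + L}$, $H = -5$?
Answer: $212$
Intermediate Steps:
$B{\left(L \right)} = \sqrt{2} \sqrt{L}$ ($B{\left(L \right)} = \sqrt{2 L} = \sqrt{2} \sqrt{L}$)
$N{\left(X \right)} = -6$ ($N{\left(X \right)} = -8 + 2 = -6$)
$r{\left(V,P \right)} = -9 + \frac{V}{2}$
$m{\left(M,k \right)} = 0$
$U{\left(c \right)} = - c$ ($U{\left(c \right)} = 0 - c = - c$)
$U{\left(8 \right)} \left(-27\right) + s{\left(r{\left(H,0 \right)},-4 \right)} = \left(-1\right) 8 \left(-27\right) - 4 = \left(-8\right) \left(-27\right) - 4 = 216 - 4 = 212$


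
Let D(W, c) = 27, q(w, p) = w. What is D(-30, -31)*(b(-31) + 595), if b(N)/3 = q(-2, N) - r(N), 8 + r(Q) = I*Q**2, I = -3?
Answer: 250074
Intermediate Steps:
r(Q) = -8 - 3*Q**2
b(N) = 18 + 9*N**2 (b(N) = 3*(-2 - (-8 - 3*N**2)) = 3*(-2 + (8 + 3*N**2)) = 3*(6 + 3*N**2) = 18 + 9*N**2)
D(-30, -31)*(b(-31) + 595) = 27*((18 + 9*(-31)**2) + 595) = 27*((18 + 9*961) + 595) = 27*((18 + 8649) + 595) = 27*(8667 + 595) = 27*9262 = 250074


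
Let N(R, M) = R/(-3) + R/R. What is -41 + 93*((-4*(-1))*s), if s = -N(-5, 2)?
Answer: -1033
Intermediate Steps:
N(R, M) = 1 - R/3 (N(R, M) = R*(-⅓) + 1 = -R/3 + 1 = 1 - R/3)
s = -8/3 (s = -(1 - ⅓*(-5)) = -(1 + 5/3) = -1*8/3 = -8/3 ≈ -2.6667)
-41 + 93*((-4*(-1))*s) = -41 + 93*(-4*(-1)*(-8/3)) = -41 + 93*(4*(-8/3)) = -41 + 93*(-32/3) = -41 - 992 = -1033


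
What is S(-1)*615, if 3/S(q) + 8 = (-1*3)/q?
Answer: -369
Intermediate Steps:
S(q) = 3/(-8 - 3/q) (S(q) = 3/(-8 + (-1*3)/q) = 3/(-8 - 3/q))
S(-1)*615 = -3*(-1)/(3 + 8*(-1))*615 = -3*(-1)/(3 - 8)*615 = -3*(-1)/(-5)*615 = -3*(-1)*(-⅕)*615 = -⅗*615 = -369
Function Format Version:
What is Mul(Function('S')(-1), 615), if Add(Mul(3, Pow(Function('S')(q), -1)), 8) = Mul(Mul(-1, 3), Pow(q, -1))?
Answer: -369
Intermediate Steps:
Function('S')(q) = Mul(3, Pow(Add(-8, Mul(-3, Pow(q, -1))), -1)) (Function('S')(q) = Mul(3, Pow(Add(-8, Mul(Mul(-1, 3), Pow(q, -1))), -1)) = Mul(3, Pow(Add(-8, Mul(-3, Pow(q, -1))), -1)))
Mul(Function('S')(-1), 615) = Mul(Mul(-3, -1, Pow(Add(3, Mul(8, -1)), -1)), 615) = Mul(Mul(-3, -1, Pow(Add(3, -8), -1)), 615) = Mul(Mul(-3, -1, Pow(-5, -1)), 615) = Mul(Mul(-3, -1, Rational(-1, 5)), 615) = Mul(Rational(-3, 5), 615) = -369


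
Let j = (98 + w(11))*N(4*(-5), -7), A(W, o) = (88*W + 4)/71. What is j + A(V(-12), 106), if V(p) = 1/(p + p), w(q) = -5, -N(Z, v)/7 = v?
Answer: 970642/213 ≈ 4557.0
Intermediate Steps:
N(Z, v) = -7*v
V(p) = 1/(2*p)
A(W, o) = 4/71 + 88*W/71 (A(W, o) = (4 + 88*W)*(1/71) = 4/71 + 88*W/71)
j = 4557 (j = (98 - 5)*(-7*(-7)) = 93*49 = 4557)
j + A(V(-12), 106) = 4557 + (4/71 + 88*((1/2)/(-12))/71) = 4557 + (4/71 + 88*((1/2)*(-1/12))/71) = 4557 + (4/71 + (88/71)*(-1/24)) = 4557 + (4/71 - 11/213) = 4557 + 1/213 = 970642/213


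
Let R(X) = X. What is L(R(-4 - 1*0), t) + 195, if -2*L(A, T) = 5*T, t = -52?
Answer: 325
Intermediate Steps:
L(A, T) = -5*T/2
L(R(-4 - 1*0), t) + 195 = -5/2*(-52) + 195 = 130 + 195 = 325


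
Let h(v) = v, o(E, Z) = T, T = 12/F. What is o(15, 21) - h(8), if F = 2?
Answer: -2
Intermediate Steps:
T = 6 (T = 12/2 = 12*(1/2) = 6)
o(E, Z) = 6
o(15, 21) - h(8) = 6 - 1*8 = 6 - 8 = -2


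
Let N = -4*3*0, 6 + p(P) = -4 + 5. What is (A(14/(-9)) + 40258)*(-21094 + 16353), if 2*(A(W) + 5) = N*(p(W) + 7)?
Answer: -190839473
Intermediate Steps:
p(P) = -5 (p(P) = -6 + (-4 + 5) = -6 + 1 = -5)
N = 0 (N = -12*0 = 0)
A(W) = -5 (A(W) = -5 + (0*(-5 + 7))/2 = -5 + (0*2)/2 = -5 + (½)*0 = -5 + 0 = -5)
(A(14/(-9)) + 40258)*(-21094 + 16353) = (-5 + 40258)*(-21094 + 16353) = 40253*(-4741) = -190839473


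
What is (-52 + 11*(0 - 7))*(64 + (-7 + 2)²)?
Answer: -11481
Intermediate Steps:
(-52 + 11*(0 - 7))*(64 + (-7 + 2)²) = (-52 + 11*(-7))*(64 + (-5)²) = (-52 - 77)*(64 + 25) = -129*89 = -11481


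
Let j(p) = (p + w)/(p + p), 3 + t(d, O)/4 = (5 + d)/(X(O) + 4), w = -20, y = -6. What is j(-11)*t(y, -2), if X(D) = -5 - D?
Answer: -248/11 ≈ -22.545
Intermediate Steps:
t(d, O) = -12 + 4*(5 + d)/(-1 - O) (t(d, O) = -12 + 4*((5 + d)/((-5 - O) + 4)) = -12 + 4*((5 + d)/(-1 - O)) = -12 + 4*(5 + d)/(-1 - O))
j(p) = (-20 + p)/(2*p) (j(p) = (p - 20)/(p + p) = (-20 + p)/((2*p)) = (-20 + p)*(1/(2*p)) = (-20 + p)/(2*p))
j(-11)*t(y, -2) = ((½)*(-20 - 11)/(-11))*(4*(-8 - 1*(-6) - 3*(-2))/(1 - 2)) = ((½)*(-1/11)*(-31))*(4*(-8 + 6 + 6)/(-1)) = 31*(4*(-1)*4)/22 = (31/22)*(-16) = -248/11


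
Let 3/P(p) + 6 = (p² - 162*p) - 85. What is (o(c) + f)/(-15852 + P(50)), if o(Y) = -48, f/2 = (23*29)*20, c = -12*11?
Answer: -50520904/30071245 ≈ -1.6800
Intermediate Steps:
P(p) = 3/(-91 + p² - 162*p) (P(p) = 3/(-6 + ((p² - 162*p) - 85)) = 3/(-6 + (-85 + p² - 162*p)) = 3/(-91 + p² - 162*p))
c = -132
f = 26680 (f = 2*((23*29)*20) = 2*(667*20) = 2*13340 = 26680)
(o(c) + f)/(-15852 + P(50)) = (-48 + 26680)/(-15852 + 3/(-91 + 50² - 162*50)) = 26632/(-15852 + 3/(-91 + 2500 - 8100)) = 26632/(-15852 + 3/(-5691)) = 26632/(-15852 + 3*(-1/5691)) = 26632/(-15852 - 1/1897) = 26632/(-30071245/1897) = 26632*(-1897/30071245) = -50520904/30071245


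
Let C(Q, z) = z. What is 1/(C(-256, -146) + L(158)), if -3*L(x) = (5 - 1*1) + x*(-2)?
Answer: -1/42 ≈ -0.023810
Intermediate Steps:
L(x) = -4/3 + 2*x/3 (L(x) = -((5 - 1*1) + x*(-2))/3 = -((5 - 1) - 2*x)/3 = -(4 - 2*x)/3 = -4/3 + 2*x/3)
1/(C(-256, -146) + L(158)) = 1/(-146 + (-4/3 + (⅔)*158)) = 1/(-146 + (-4/3 + 316/3)) = 1/(-146 + 104) = 1/(-42) = -1/42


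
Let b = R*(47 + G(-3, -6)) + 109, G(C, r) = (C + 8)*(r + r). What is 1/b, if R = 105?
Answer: -1/1256 ≈ -0.00079618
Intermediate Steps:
G(C, r) = 2*r*(8 + C) (G(C, r) = (8 + C)*(2*r) = 2*r*(8 + C))
b = -1256 (b = 105*(47 + 2*(-6)*(8 - 3)) + 109 = 105*(47 + 2*(-6)*5) + 109 = 105*(47 - 60) + 109 = 105*(-13) + 109 = -1365 + 109 = -1256)
1/b = 1/(-1256) = -1/1256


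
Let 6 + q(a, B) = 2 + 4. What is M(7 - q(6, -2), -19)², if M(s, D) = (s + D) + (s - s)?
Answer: 144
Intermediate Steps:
q(a, B) = 0 (q(a, B) = -6 + (2 + 4) = -6 + 6 = 0)
M(s, D) = D + s (M(s, D) = (D + s) + 0 = D + s)
M(7 - q(6, -2), -19)² = (-19 + (7 - 1*0))² = (-19 + (7 + 0))² = (-19 + 7)² = (-12)² = 144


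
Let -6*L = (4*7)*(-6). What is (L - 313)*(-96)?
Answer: 27360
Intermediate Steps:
L = 28 (L = -4*7*(-6)/6 = -14*(-6)/3 = -1/6*(-168) = 28)
(L - 313)*(-96) = (28 - 313)*(-96) = -285*(-96) = 27360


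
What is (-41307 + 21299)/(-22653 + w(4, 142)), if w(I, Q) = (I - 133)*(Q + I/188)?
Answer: 470188/962883 ≈ 0.48831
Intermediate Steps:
w(I, Q) = (-133 + I)*(Q + I/188) (w(I, Q) = (-133 + I)*(Q + I*(1/188)) = (-133 + I)*(Q + I/188))
(-41307 + 21299)/(-22653 + w(4, 142)) = (-41307 + 21299)/(-22653 + (-133*142 - 133/188*4 + (1/188)*4**2 + 4*142)) = -20008/(-22653 + (-18886 - 133/47 + (1/188)*16 + 568)) = -20008/(-22653 + (-18886 - 133/47 + 4/47 + 568)) = -20008/(-22653 - 861075/47) = -20008/(-1925766/47) = -20008*(-47/1925766) = 470188/962883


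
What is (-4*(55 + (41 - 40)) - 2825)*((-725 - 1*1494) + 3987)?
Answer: -5390632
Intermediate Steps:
(-4*(55 + (41 - 40)) - 2825)*((-725 - 1*1494) + 3987) = (-4*(55 + 1) - 2825)*((-725 - 1494) + 3987) = (-4*56 - 2825)*(-2219 + 3987) = (-224 - 2825)*1768 = -3049*1768 = -5390632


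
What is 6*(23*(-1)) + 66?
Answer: -72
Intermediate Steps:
6*(23*(-1)) + 66 = 6*(-23) + 66 = -138 + 66 = -72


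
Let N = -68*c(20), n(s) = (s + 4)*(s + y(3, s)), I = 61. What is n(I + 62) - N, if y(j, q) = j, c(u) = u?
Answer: 17362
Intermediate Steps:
n(s) = (3 + s)*(4 + s) (n(s) = (s + 4)*(s + 3) = (4 + s)*(3 + s) = (3 + s)*(4 + s))
N = -1360 (N = -68*20 = -1360)
n(I + 62) - N = (12 + (61 + 62)² + 7*(61 + 62)) - 1*(-1360) = (12 + 123² + 7*123) + 1360 = (12 + 15129 + 861) + 1360 = 16002 + 1360 = 17362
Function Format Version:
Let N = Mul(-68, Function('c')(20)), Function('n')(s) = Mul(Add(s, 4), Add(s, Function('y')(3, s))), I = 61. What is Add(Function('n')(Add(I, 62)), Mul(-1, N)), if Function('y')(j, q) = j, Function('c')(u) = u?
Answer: 17362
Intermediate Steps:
Function('n')(s) = Mul(Add(3, s), Add(4, s)) (Function('n')(s) = Mul(Add(s, 4), Add(s, 3)) = Mul(Add(4, s), Add(3, s)) = Mul(Add(3, s), Add(4, s)))
N = -1360 (N = Mul(-68, 20) = -1360)
Add(Function('n')(Add(I, 62)), Mul(-1, N)) = Add(Add(12, Pow(Add(61, 62), 2), Mul(7, Add(61, 62))), Mul(-1, -1360)) = Add(Add(12, Pow(123, 2), Mul(7, 123)), 1360) = Add(Add(12, 15129, 861), 1360) = Add(16002, 1360) = 17362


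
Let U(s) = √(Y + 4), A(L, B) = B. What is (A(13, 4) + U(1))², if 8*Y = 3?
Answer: (16 + √70)²/16 ≈ 37.108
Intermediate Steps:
Y = 3/8 (Y = (⅛)*3 = 3/8 ≈ 0.37500)
U(s) = √70/4 (U(s) = √(3/8 + 4) = √(35/8) = √70/4)
(A(13, 4) + U(1))² = (4 + √70/4)²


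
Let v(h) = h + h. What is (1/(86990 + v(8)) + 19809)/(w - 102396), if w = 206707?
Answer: 1723501855/9075682866 ≈ 0.18990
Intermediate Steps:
v(h) = 2*h
(1/(86990 + v(8)) + 19809)/(w - 102396) = (1/(86990 + 2*8) + 19809)/(206707 - 102396) = (1/(86990 + 16) + 19809)/104311 = (1/87006 + 19809)*(1/104311) = (1723501855/87006)*(1/104311) = 1723501855/9075682866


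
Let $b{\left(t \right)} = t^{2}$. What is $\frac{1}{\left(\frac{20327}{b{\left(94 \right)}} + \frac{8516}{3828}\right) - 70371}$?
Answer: $- \frac{8456052}{595022570509} \approx -1.4211 \cdot 10^{-5}$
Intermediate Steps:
$\frac{1}{\left(\frac{20327}{b{\left(94 \right)}} + \frac{8516}{3828}\right) - 70371} = \frac{1}{\left(\frac{20327}{94^{2}} + \frac{8516}{3828}\right) - 70371} = \frac{1}{\left(\frac{20327}{8836} + 8516 \cdot \frac{1}{3828}\right) - 70371} = \frac{1}{\left(20327 \cdot \frac{1}{8836} + \frac{2129}{957}\right) - 70371} = \frac{1}{\left(\frac{20327}{8836} + \frac{2129}{957}\right) - 70371} = \frac{1}{\frac{38264783}{8456052} - 70371} = \frac{1}{- \frac{595022570509}{8456052}} = - \frac{8456052}{595022570509}$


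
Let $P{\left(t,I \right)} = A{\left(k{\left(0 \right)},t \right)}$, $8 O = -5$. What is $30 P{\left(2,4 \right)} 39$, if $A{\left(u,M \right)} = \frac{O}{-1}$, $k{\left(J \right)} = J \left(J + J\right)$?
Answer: $\frac{2925}{4} \approx 731.25$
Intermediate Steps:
$O = - \frac{5}{8}$ ($O = \frac{1}{8} \left(-5\right) = - \frac{5}{8} \approx -0.625$)
$k{\left(J \right)} = 2 J^{2}$ ($k{\left(J \right)} = J 2 J = 2 J^{2}$)
$A{\left(u,M \right)} = \frac{5}{8}$ ($A{\left(u,M \right)} = - \frac{5}{8 \left(-1\right)} = \left(- \frac{5}{8}\right) \left(-1\right) = \frac{5}{8}$)
$P{\left(t,I \right)} = \frac{5}{8}$
$30 P{\left(2,4 \right)} 39 = 30 \cdot \frac{5}{8} \cdot 39 = \frac{75}{4} \cdot 39 = \frac{2925}{4}$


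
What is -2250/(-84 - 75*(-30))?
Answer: -375/361 ≈ -1.0388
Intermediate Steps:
-2250/(-84 - 75*(-30)) = -2250/(-84 + 2250) = -2250/2166 = -2250*1/2166 = -375/361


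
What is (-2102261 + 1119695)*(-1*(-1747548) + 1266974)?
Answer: -2961966823452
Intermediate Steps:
(-2102261 + 1119695)*(-1*(-1747548) + 1266974) = -982566*(1747548 + 1266974) = -982566*3014522 = -2961966823452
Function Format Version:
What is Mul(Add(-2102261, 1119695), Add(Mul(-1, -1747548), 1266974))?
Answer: -2961966823452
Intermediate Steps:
Mul(Add(-2102261, 1119695), Add(Mul(-1, -1747548), 1266974)) = Mul(-982566, Add(1747548, 1266974)) = Mul(-982566, 3014522) = -2961966823452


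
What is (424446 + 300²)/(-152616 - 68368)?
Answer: -257223/110492 ≈ -2.3280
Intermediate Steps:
(424446 + 300²)/(-152616 - 68368) = (424446 + 90000)/(-220984) = 514446*(-1/220984) = -257223/110492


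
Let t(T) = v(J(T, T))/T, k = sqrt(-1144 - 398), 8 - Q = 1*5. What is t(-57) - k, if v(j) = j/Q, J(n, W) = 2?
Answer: -2/171 - I*sqrt(1542) ≈ -0.011696 - 39.268*I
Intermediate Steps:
Q = 3 (Q = 8 - 5 = 3)
v(j) = j/3
k = I*sqrt(1542) (k = sqrt(-1542) = I*sqrt(1542) ≈ 39.268*I)
t(T) = 2/(3*T) (t(T) = ((1/3)*2)/T = 2/(3*T))
t(-57) - k = (2/3)/(-57) - I*sqrt(1542) = (2/3)*(-1/57) - I*sqrt(1542) = -2/171 - I*sqrt(1542)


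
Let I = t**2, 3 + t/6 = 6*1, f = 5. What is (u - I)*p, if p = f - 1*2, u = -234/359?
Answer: -349650/359 ≈ -973.96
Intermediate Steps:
u = -234/359 (u = -234*1/359 = -234/359 ≈ -0.65181)
p = 3 (p = 5 - 1*2 = 5 - 2 = 3)
t = 18 (t = -18 + 6*(6*1) = -18 + 6*6 = -18 + 36 = 18)
I = 324 (I = 18**2 = 324)
(u - I)*p = (-234/359 - 1*324)*3 = (-234/359 - 324)*3 = -116550/359*3 = -349650/359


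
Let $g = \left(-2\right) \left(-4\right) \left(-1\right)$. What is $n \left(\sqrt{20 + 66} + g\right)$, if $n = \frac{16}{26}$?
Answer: $- \frac{64}{13} + \frac{8 \sqrt{86}}{13} \approx 0.78376$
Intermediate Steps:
$g = -8$ ($g = 8 \left(-1\right) = -8$)
$n = \frac{8}{13}$ ($n = 16 \cdot \frac{1}{26} = \frac{8}{13} \approx 0.61539$)
$n \left(\sqrt{20 + 66} + g\right) = \frac{8 \left(\sqrt{20 + 66} - 8\right)}{13} = \frac{8 \left(\sqrt{86} - 8\right)}{13} = \frac{8 \left(-8 + \sqrt{86}\right)}{13} = - \frac{64}{13} + \frac{8 \sqrt{86}}{13}$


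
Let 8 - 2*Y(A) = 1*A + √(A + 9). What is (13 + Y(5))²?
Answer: (29 - √14)²/4 ≈ 159.50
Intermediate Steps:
Y(A) = 4 - A/2 - √(9 + A)/2 (Y(A) = 4 - (1*A + √(A + 9))/2 = 4 - (A + √(9 + A))/2 = 4 + (-A/2 - √(9 + A)/2) = 4 - A/2 - √(9 + A)/2)
(13 + Y(5))² = (13 + (4 - ½*5 - √(9 + 5)/2))² = (13 + (4 - 5/2 - √14/2))² = (13 + (3/2 - √14/2))² = (29/2 - √14/2)²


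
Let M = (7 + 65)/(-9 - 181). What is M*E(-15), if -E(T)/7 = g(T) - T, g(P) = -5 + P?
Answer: -252/19 ≈ -13.263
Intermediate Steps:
E(T) = 35 (E(T) = -7*((-5 + T) - T) = -7*(-5) = 35)
M = -36/95 (M = 72/(-190) = 72*(-1/190) = -36/95 ≈ -0.37895)
M*E(-15) = -36/95*35 = -252/19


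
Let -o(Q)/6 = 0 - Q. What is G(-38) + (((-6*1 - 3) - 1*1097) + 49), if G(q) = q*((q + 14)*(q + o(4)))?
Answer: -13825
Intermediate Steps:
o(Q) = 6*Q (o(Q) = -6*(0 - Q) = -(-6)*Q = 6*Q)
G(q) = q*(14 + q)*(24 + q) (G(q) = q*((q + 14)*(q + 6*4)) = q*((14 + q)*(q + 24)) = q*((14 + q)*(24 + q)) = q*(14 + q)*(24 + q))
G(-38) + (((-6*1 - 3) - 1*1097) + 49) = -38*(336 + (-38)² + 38*(-38)) + (((-6*1 - 3) - 1*1097) + 49) = -38*(336 + 1444 - 1444) + (((-6 - 3) - 1097) + 49) = -38*336 + ((-9 - 1097) + 49) = -12768 + (-1106 + 49) = -12768 - 1057 = -13825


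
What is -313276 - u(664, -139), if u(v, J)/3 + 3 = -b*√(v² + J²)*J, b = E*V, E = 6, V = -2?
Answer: -313267 + 5004*√460217 ≈ 3.0814e+6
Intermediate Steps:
b = -12 (b = 6*(-2) = -12)
u(v, J) = -9 + 36*J*√(J² + v²) (u(v, J) = -9 + 3*(-(-12*√(v² + J²))*J) = -9 + 3*(-(-12*√(J² + v²))*J) = -9 + 3*(-(-12)*J*√(J² + v²)) = -9 + 3*(12*J*√(J² + v²)) = -9 + 36*J*√(J² + v²))
-313276 - u(664, -139) = -313276 - (-9 + 36*(-139)*√((-139)² + 664²)) = -313276 - (-9 + 36*(-139)*√(19321 + 440896)) = -313276 - (-9 + 36*(-139)*√460217) = -313276 - (-9 - 5004*√460217) = -313276 + (9 + 5004*√460217) = -313267 + 5004*√460217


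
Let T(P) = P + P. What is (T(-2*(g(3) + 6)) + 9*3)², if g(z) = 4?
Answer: 169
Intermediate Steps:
T(P) = 2*P
(T(-2*(g(3) + 6)) + 9*3)² = (2*(-2*(4 + 6)) + 9*3)² = (2*(-2*10) + 27)² = (2*(-20) + 27)² = (-40 + 27)² = (-13)² = 169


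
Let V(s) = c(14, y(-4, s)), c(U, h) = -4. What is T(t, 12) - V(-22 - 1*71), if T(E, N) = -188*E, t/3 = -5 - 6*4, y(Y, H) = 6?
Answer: 16360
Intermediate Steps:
t = -87 (t = 3*(-5 - 6*4) = 3*(-5 - 24) = 3*(-29) = -87)
V(s) = -4
T(t, 12) - V(-22 - 1*71) = -188*(-87) - 1*(-4) = 16356 + 4 = 16360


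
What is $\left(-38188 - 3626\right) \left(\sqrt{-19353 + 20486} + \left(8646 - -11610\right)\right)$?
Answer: $-846984384 - 41814 \sqrt{1133} \approx -8.4839 \cdot 10^{8}$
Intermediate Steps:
$\left(-38188 - 3626\right) \left(\sqrt{-19353 + 20486} + \left(8646 - -11610\right)\right) = - 41814 \left(\sqrt{1133} + \left(8646 + 11610\right)\right) = - 41814 \left(\sqrt{1133} + 20256\right) = - 41814 \left(20256 + \sqrt{1133}\right) = -846984384 - 41814 \sqrt{1133}$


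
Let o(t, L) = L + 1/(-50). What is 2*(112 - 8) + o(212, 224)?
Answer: 21599/50 ≈ 431.98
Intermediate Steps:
o(t, L) = -1/50 + L (o(t, L) = L - 1/50 = -1/50 + L)
2*(112 - 8) + o(212, 224) = 2*(112 - 8) + (-1/50 + 224) = 2*104 + 11199/50 = 208 + 11199/50 = 21599/50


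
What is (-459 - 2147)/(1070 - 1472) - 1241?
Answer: -248138/201 ≈ -1234.5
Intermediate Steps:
(-459 - 2147)/(1070 - 1472) - 1241 = -2606/(-402) - 1241 = -2606*(-1/402) - 1241 = 1303/201 - 1241 = -248138/201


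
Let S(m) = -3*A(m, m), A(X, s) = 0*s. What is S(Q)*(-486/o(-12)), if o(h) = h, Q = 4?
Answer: 0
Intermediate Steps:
A(X, s) = 0
S(m) = 0 (S(m) = -3*0 = 0)
S(Q)*(-486/o(-12)) = 0*(-486/(-12)) = 0*(-486*(-1/12)) = 0*(81/2) = 0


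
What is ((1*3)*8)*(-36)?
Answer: -864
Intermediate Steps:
((1*3)*8)*(-36) = (3*8)*(-36) = 24*(-36) = -864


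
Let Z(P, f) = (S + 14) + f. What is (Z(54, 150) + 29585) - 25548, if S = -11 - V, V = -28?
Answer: 4218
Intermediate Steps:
S = 17 (S = -11 - 1*(-28) = -11 + 28 = 17)
Z(P, f) = 31 + f (Z(P, f) = (17 + 14) + f = 31 + f)
(Z(54, 150) + 29585) - 25548 = ((31 + 150) + 29585) - 25548 = (181 + 29585) - 25548 = 29766 - 25548 = 4218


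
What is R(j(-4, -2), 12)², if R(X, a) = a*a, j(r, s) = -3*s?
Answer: 20736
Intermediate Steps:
R(X, a) = a²
R(j(-4, -2), 12)² = (12²)² = 144² = 20736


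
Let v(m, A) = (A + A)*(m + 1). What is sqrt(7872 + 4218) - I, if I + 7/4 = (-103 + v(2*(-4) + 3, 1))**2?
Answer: -49277/4 + sqrt(12090) ≈ -12209.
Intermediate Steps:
v(m, A) = 2*A*(1 + m) (v(m, A) = (2*A)*(1 + m) = 2*A*(1 + m))
I = 49277/4 (I = -7/4 + (-103 + 2*1*(1 + (2*(-4) + 3)))**2 = -7/4 + (-103 + 2*1*(1 + (-8 + 3)))**2 = -7/4 + (-103 + 2*1*(1 - 5))**2 = -7/4 + (-103 + 2*1*(-4))**2 = -7/4 + (-103 - 8)**2 = -7/4 + (-111)**2 = -7/4 + 12321 = 49277/4 ≈ 12319.)
sqrt(7872 + 4218) - I = sqrt(7872 + 4218) - 1*49277/4 = sqrt(12090) - 49277/4 = -49277/4 + sqrt(12090)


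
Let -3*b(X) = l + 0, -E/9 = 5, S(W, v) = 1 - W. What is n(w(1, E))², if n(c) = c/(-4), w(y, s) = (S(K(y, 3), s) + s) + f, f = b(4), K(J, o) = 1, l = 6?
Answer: 2209/16 ≈ 138.06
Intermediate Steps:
E = -45 (E = -9*5 = -45)
b(X) = -2 (b(X) = -(6 + 0)/3 = -⅓*6 = -2)
f = -2
w(y, s) = -2 + s (w(y, s) = ((1 - 1*1) + s) - 2 = ((1 - 1) + s) - 2 = (0 + s) - 2 = s - 2 = -2 + s)
n(c) = -c/4 (n(c) = c*(-¼) = -c/4)
n(w(1, E))² = (-(-2 - 45)/4)² = (-¼*(-47))² = (47/4)² = 2209/16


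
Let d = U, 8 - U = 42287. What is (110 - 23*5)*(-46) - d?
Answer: 42509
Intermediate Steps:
U = -42279 (U = 8 - 1*42287 = 8 - 42287 = -42279)
d = -42279
(110 - 23*5)*(-46) - d = (110 - 23*5)*(-46) - 1*(-42279) = (110 - 115)*(-46) + 42279 = -5*(-46) + 42279 = 230 + 42279 = 42509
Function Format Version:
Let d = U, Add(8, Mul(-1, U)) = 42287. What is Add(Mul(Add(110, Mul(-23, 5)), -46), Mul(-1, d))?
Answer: 42509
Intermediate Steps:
U = -42279 (U = Add(8, Mul(-1, 42287)) = Add(8, -42287) = -42279)
d = -42279
Add(Mul(Add(110, Mul(-23, 5)), -46), Mul(-1, d)) = Add(Mul(Add(110, Mul(-23, 5)), -46), Mul(-1, -42279)) = Add(Mul(Add(110, -115), -46), 42279) = Add(Mul(-5, -46), 42279) = Add(230, 42279) = 42509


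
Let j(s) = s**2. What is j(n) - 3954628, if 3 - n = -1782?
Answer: -768403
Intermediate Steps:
n = 1785 (n = 3 - 1*(-1782) = 3 + 1782 = 1785)
j(n) - 3954628 = 1785**2 - 3954628 = 3186225 - 3954628 = -768403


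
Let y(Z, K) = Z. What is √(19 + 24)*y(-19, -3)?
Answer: -19*√43 ≈ -124.59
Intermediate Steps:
√(19 + 24)*y(-19, -3) = √(19 + 24)*(-19) = √43*(-19) = -19*√43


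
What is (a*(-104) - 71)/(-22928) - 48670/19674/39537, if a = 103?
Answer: 4193225379347/8917283153232 ≈ 0.47024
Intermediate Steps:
(a*(-104) - 71)/(-22928) - 48670/19674/39537 = (103*(-104) - 71)/(-22928) - 48670/19674/39537 = (-10712 - 71)*(-1/22928) - 48670*1/19674*(1/39537) = -10783*(-1/22928) - 24335/9837*1/39537 = 10783/22928 - 24335/388925469 = 4193225379347/8917283153232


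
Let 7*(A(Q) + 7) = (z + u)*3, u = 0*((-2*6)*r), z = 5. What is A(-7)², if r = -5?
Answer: 1156/49 ≈ 23.592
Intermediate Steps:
u = 0 (u = 0*(-2*6*(-5)) = 0*(-12*(-5)) = 0*60 = 0)
A(Q) = -34/7 (A(Q) = -7 + ((5 + 0)*3)/7 = -7 + (5*3)/7 = -7 + (⅐)*15 = -7 + 15/7 = -34/7)
A(-7)² = (-34/7)² = 1156/49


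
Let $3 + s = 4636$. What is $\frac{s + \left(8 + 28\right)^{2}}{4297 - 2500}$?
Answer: $\frac{5929}{1797} \approx 3.2994$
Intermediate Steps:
$s = 4633$ ($s = -3 + 4636 = 4633$)
$\frac{s + \left(8 + 28\right)^{2}}{4297 - 2500} = \frac{4633 + \left(8 + 28\right)^{2}}{4297 - 2500} = \frac{4633 + 36^{2}}{1797} = \left(4633 + 1296\right) \frac{1}{1797} = 5929 \cdot \frac{1}{1797} = \frac{5929}{1797}$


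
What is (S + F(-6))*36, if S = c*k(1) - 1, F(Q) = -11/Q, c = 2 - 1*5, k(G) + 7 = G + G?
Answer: 570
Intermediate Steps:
k(G) = -7 + 2*G (k(G) = -7 + (G + G) = -7 + 2*G)
c = -3 (c = 2 - 5 = -3)
S = 14 (S = -3*(-7 + 2*1) - 1 = -3*(-7 + 2) - 1 = -3*(-5) - 1 = 15 - 1 = 14)
(S + F(-6))*36 = (14 - 11/(-6))*36 = (14 - 11*(-⅙))*36 = (14 + 11/6)*36 = (95/6)*36 = 570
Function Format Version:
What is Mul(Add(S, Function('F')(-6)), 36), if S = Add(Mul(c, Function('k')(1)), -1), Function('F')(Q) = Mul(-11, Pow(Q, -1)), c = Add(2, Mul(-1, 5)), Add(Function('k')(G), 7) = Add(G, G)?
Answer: 570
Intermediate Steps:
Function('k')(G) = Add(-7, Mul(2, G)) (Function('k')(G) = Add(-7, Add(G, G)) = Add(-7, Mul(2, G)))
c = -3 (c = Add(2, -5) = -3)
S = 14 (S = Add(Mul(-3, Add(-7, Mul(2, 1))), -1) = Add(Mul(-3, Add(-7, 2)), -1) = Add(Mul(-3, -5), -1) = Add(15, -1) = 14)
Mul(Add(S, Function('F')(-6)), 36) = Mul(Add(14, Mul(-11, Pow(-6, -1))), 36) = Mul(Add(14, Mul(-11, Rational(-1, 6))), 36) = Mul(Add(14, Rational(11, 6)), 36) = Mul(Rational(95, 6), 36) = 570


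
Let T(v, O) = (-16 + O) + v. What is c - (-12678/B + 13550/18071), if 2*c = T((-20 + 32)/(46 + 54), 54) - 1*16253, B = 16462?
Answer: -30147926738611/3718560025 ≈ -8107.4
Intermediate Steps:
T(v, O) = -16 + O + v
c = -202686/25 (c = ((-16 + 54 + (-20 + 32)/(46 + 54)) - 1*16253)/2 = ((-16 + 54 + 12/100) - 16253)/2 = ((-16 + 54 + 12*(1/100)) - 16253)/2 = ((-16 + 54 + 3/25) - 16253)/2 = (953/25 - 16253)/2 = (1/2)*(-405372/25) = -202686/25 ≈ -8107.4)
c - (-12678/B + 13550/18071) = -202686/25 - (-12678/16462 + 13550/18071) = -202686/25 - (-12678*1/16462 + 13550*(1/18071)) = -202686/25 - (-6339/8231 + 13550/18071) = -202686/25 - 1*(-3022019/148742401) = -202686/25 + 3022019/148742401 = -30147926738611/3718560025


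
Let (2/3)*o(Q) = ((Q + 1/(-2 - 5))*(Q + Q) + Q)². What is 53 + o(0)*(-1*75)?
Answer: 53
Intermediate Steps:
o(Q) = 3*(Q + 2*Q*(-⅐ + Q))²/2 (o(Q) = 3*((Q + 1/(-2 - 5))*(Q + Q) + Q)²/2 = 3*((Q + 1/(-7))*(2*Q) + Q)²/2 = 3*((Q - ⅐)*(2*Q) + Q)²/2 = 3*((-⅐ + Q)*(2*Q) + Q)²/2 = 3*(2*Q*(-⅐ + Q) + Q)²/2 = 3*(Q + 2*Q*(-⅐ + Q))²/2)
53 + o(0)*(-1*75) = 53 + ((3/98)*0²*(5 + 14*0)²)*(-1*75) = 53 + ((3/98)*0*(5 + 0)²)*(-75) = 53 + ((3/98)*0*5²)*(-75) = 53 + ((3/98)*0*25)*(-75) = 53 + 0*(-75) = 53 + 0 = 53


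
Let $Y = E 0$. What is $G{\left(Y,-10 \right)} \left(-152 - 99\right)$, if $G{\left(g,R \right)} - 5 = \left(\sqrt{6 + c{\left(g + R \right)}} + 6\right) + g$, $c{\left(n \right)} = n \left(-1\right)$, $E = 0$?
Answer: $-3765$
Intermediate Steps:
$c{\left(n \right)} = - n$
$Y = 0$ ($Y = 0 \cdot 0 = 0$)
$G{\left(g,R \right)} = 11 + g + \sqrt{6 - R - g}$ ($G{\left(g,R \right)} = 5 + \left(\left(\sqrt{6 - \left(g + R\right)} + 6\right) + g\right) = 5 + \left(\left(\sqrt{6 - \left(R + g\right)} + 6\right) + g\right) = 5 + \left(\left(\sqrt{6 - R - g} + 6\right) + g\right) = 5 + \left(\left(6 + \sqrt{6 - R - g}\right) + g\right) = 5 + \left(6 + g + \sqrt{6 - R - g}\right) = 11 + g + \sqrt{6 - R - g}$)
$G{\left(Y,-10 \right)} \left(-152 - 99\right) = \left(11 + 0 + \sqrt{6 - -10 - 0}\right) \left(-152 - 99\right) = \left(11 + 0 + \sqrt{6 + 10 + 0}\right) \left(-251\right) = \left(11 + 0 + \sqrt{16}\right) \left(-251\right) = \left(11 + 0 + 4\right) \left(-251\right) = 15 \left(-251\right) = -3765$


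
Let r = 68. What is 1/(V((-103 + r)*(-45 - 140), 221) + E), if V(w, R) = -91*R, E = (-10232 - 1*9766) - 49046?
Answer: -1/89155 ≈ -1.1216e-5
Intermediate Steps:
E = -69044 (E = (-10232 - 9766) - 49046 = -19998 - 49046 = -69044)
1/(V((-103 + r)*(-45 - 140), 221) + E) = 1/(-91*221 - 69044) = 1/(-20111 - 69044) = 1/(-89155) = -1/89155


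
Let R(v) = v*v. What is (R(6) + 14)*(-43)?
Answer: -2150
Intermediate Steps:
R(v) = v²
(R(6) + 14)*(-43) = (6² + 14)*(-43) = (36 + 14)*(-43) = 50*(-43) = -2150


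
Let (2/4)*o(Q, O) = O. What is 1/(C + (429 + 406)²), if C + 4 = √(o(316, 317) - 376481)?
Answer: 697221/486117498688 - I*√375847/486117498688 ≈ 1.4343e-6 - 1.2611e-9*I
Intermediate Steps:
o(Q, O) = 2*O
C = -4 + I*√375847 (C = -4 + √(2*317 - 376481) = -4 + √(634 - 376481) = -4 + √(-375847) = -4 + I*√375847 ≈ -4.0 + 613.06*I)
1/(C + (429 + 406)²) = 1/((-4 + I*√375847) + (429 + 406)²) = 1/((-4 + I*√375847) + 835²) = 1/((-4 + I*√375847) + 697225) = 1/(697221 + I*√375847)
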